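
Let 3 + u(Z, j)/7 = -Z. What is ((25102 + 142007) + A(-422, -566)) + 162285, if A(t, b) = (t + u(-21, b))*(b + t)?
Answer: 621842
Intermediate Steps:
u(Z, j) = -21 - 7*Z (u(Z, j) = -21 + 7*(-Z) = -21 - 7*Z)
A(t, b) = (126 + t)*(b + t) (A(t, b) = (t + (-21 - 7*(-21)))*(b + t) = (t + (-21 + 147))*(b + t) = (t + 126)*(b + t) = (126 + t)*(b + t))
((25102 + 142007) + A(-422, -566)) + 162285 = ((25102 + 142007) + ((-422)² + 126*(-566) + 126*(-422) - 566*(-422))) + 162285 = (167109 + (178084 - 71316 - 53172 + 238852)) + 162285 = (167109 + 292448) + 162285 = 459557 + 162285 = 621842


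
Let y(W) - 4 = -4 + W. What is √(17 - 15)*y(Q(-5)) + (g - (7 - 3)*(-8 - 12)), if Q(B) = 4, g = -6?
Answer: 74 + 4*√2 ≈ 79.657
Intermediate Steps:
y(W) = W (y(W) = 4 + (-4 + W) = W)
√(17 - 15)*y(Q(-5)) + (g - (7 - 3)*(-8 - 12)) = √(17 - 15)*4 + (-6 - (7 - 3)*(-8 - 12)) = √2*4 + (-6 - 4*(-20)) = 4*√2 + (-6 - 1*(-80)) = 4*√2 + (-6 + 80) = 4*√2 + 74 = 74 + 4*√2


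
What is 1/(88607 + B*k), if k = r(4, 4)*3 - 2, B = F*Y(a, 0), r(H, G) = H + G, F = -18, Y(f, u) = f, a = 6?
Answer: 1/86231 ≈ 1.1597e-5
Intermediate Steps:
r(H, G) = G + H
B = -108 (B = -18*6 = -108)
k = 22 (k = (4 + 4)*3 - 2 = 8*3 - 2 = 24 - 2 = 22)
1/(88607 + B*k) = 1/(88607 - 108*22) = 1/(88607 - 2376) = 1/86231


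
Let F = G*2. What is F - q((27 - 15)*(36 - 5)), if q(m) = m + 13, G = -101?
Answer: -587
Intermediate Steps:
q(m) = 13 + m
F = -202 (F = -101*2 = -202)
F - q((27 - 15)*(36 - 5)) = -202 - (13 + (27 - 15)*(36 - 5)) = -202 - (13 + 12*31) = -202 - (13 + 372) = -202 - 1*385 = -202 - 385 = -587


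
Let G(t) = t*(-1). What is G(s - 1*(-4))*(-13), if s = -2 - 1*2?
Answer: 0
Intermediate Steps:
s = -4 (s = -2 - 2 = -4)
G(t) = -t
G(s - 1*(-4))*(-13) = -(-4 - 1*(-4))*(-13) = -(-4 + 4)*(-13) = -1*0*(-13) = 0*(-13) = 0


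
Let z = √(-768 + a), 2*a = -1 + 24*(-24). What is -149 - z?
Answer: -149 - I*√4226/2 ≈ -149.0 - 32.504*I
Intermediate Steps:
a = -577/2 (a = (-1 + 24*(-24))/2 = (-1 - 576)/2 = (½)*(-577) = -577/2 ≈ -288.50)
z = I*√4226/2 (z = √(-768 - 577/2) = √(-2113/2) = I*√4226/2 ≈ 32.504*I)
-149 - z = -149 - I*√4226/2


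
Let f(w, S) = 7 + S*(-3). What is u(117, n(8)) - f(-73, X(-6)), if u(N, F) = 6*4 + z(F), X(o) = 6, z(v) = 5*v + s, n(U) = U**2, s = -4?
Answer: 351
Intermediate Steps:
z(v) = -4 + 5*v (z(v) = 5*v - 4 = -4 + 5*v)
u(N, F) = 20 + 5*F (u(N, F) = 6*4 + (-4 + 5*F) = 24 + (-4 + 5*F) = 20 + 5*F)
f(w, S) = 7 - 3*S
u(117, n(8)) - f(-73, X(-6)) = (20 + 5*8**2) - (7 - 3*6) = (20 + 5*64) - (7 - 18) = (20 + 320) - 1*(-11) = 340 + 11 = 351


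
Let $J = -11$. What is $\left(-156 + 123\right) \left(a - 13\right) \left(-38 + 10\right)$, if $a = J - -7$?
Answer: $-15708$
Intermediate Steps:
$a = -4$ ($a = -11 - -7 = -11 + 7 = -4$)
$\left(-156 + 123\right) \left(a - 13\right) \left(-38 + 10\right) = \left(-156 + 123\right) \left(-4 - 13\right) \left(-38 + 10\right) = - 33 \left(\left(-17\right) \left(-28\right)\right) = \left(-33\right) 476 = -15708$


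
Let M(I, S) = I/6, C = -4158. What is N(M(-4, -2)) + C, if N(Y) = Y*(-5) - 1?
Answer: -12467/3 ≈ -4155.7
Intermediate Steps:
M(I, S) = I/6 (M(I, S) = I*(1/6) = I/6)
N(Y) = -1 - 5*Y (N(Y) = -5*Y - 1 = -1 - 5*Y)
N(M(-4, -2)) + C = (-1 - 5*(-4)/6) - 4158 = (-1 - 5*(-2/3)) - 4158 = (-1 + 10/3) - 4158 = 7/3 - 4158 = -12467/3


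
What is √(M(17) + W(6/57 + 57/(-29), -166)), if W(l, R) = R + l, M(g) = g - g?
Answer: I*√50962541/551 ≈ 12.956*I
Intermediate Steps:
M(g) = 0
√(M(17) + W(6/57 + 57/(-29), -166)) = √(0 + (-166 + (6/57 + 57/(-29)))) = √(0 + (-166 + (6*(1/57) + 57*(-1/29)))) = √(0 + (-166 + (2/19 - 57/29))) = √(0 + (-166 - 1025/551)) = √(0 - 92491/551) = √(-92491/551) = I*√50962541/551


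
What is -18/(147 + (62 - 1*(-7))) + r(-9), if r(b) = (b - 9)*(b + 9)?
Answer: -1/12 ≈ -0.083333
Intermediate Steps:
r(b) = (-9 + b)*(9 + b)
-18/(147 + (62 - 1*(-7))) + r(-9) = -18/(147 + (62 - 1*(-7))) + (-81 + (-9)²) = -18/(147 + (62 + 7)) + (-81 + 81) = -18/(147 + 69) + 0 = -18/216 + 0 = -18*1/216 + 0 = -1/12 + 0 = -1/12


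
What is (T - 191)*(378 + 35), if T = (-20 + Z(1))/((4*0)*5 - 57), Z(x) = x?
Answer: -236236/3 ≈ -78745.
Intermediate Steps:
T = 1/3 (T = (-20 + 1)/((4*0)*5 - 57) = -19/(0*5 - 57) = -19/(0 - 57) = -19/(-57) = -19*(-1/57) = 1/3 ≈ 0.33333)
(T - 191)*(378 + 35) = (1/3 - 191)*(378 + 35) = -572/3*413 = -236236/3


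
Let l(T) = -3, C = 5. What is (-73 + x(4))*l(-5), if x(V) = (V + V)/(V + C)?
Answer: 649/3 ≈ 216.33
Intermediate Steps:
x(V) = 2*V/(5 + V) (x(V) = (V + V)/(V + 5) = (2*V)/(5 + V) = 2*V/(5 + V))
(-73 + x(4))*l(-5) = (-73 + 2*4/(5 + 4))*(-3) = (-73 + 2*4/9)*(-3) = (-73 + 2*4*(⅑))*(-3) = (-73 + 8/9)*(-3) = -649/9*(-3) = 649/3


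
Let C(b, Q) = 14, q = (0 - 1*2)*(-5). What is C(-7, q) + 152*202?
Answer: 30718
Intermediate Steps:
q = 10 (q = (0 - 2)*(-5) = -2*(-5) = 10)
C(-7, q) + 152*202 = 14 + 152*202 = 14 + 30704 = 30718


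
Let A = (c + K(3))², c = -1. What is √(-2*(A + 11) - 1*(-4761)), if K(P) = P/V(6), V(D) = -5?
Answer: √118347/5 ≈ 68.803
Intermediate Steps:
K(P) = -P/5 (K(P) = P/(-5) = P*(-⅕) = -P/5)
A = 64/25 (A = (-1 - ⅕*3)² = (-1 - ⅗)² = (-8/5)² = 64/25 ≈ 2.5600)
√(-2*(A + 11) - 1*(-4761)) = √(-2*(64/25 + 11) - 1*(-4761)) = √(-2*339/25 + 4761) = √(-678/25 + 4761) = √(118347/25) = √118347/5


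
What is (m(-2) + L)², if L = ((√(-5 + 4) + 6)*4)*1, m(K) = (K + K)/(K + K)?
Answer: 609 + 200*I ≈ 609.0 + 200.0*I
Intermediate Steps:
m(K) = 1 (m(K) = (2*K)/((2*K)) = (2*K)*(1/(2*K)) = 1)
L = 24 + 4*I (L = ((√(-1) + 6)*4)*1 = ((I + 6)*4)*1 = ((6 + I)*4)*1 = (24 + 4*I)*1 = 24 + 4*I ≈ 24.0 + 4.0*I)
(m(-2) + L)² = (1 + (24 + 4*I))² = (25 + 4*I)²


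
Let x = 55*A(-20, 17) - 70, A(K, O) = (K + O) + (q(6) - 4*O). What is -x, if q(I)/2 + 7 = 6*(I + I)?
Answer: -3175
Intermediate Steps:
q(I) = -14 + 24*I (q(I) = -14 + 2*(6*(I + I)) = -14 + 2*(6*(2*I)) = -14 + 2*(12*I) = -14 + 24*I)
A(K, O) = 130 + K - 3*O (A(K, O) = (K + O) + ((-14 + 24*6) - 4*O) = (K + O) + ((-14 + 144) - 4*O) = (K + O) + (130 - 4*O) = 130 + K - 3*O)
x = 3175 (x = 55*(130 - 20 - 3*17) - 70 = 55*(130 - 20 - 51) - 70 = 55*59 - 70 = 3245 - 70 = 3175)
-x = -1*3175 = -3175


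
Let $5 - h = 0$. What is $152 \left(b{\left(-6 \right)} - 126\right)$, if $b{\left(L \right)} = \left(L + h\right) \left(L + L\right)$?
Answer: $-17328$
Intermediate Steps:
$h = 5$ ($h = 5 - 0 = 5 + 0 = 5$)
$b{\left(L \right)} = 2 L \left(5 + L\right)$ ($b{\left(L \right)} = \left(L + 5\right) \left(L + L\right) = \left(5 + L\right) 2 L = 2 L \left(5 + L\right)$)
$152 \left(b{\left(-6 \right)} - 126\right) = 152 \left(2 \left(-6\right) \left(5 - 6\right) - 126\right) = 152 \left(2 \left(-6\right) \left(-1\right) - 126\right) = 152 \left(12 - 126\right) = 152 \left(-114\right) = -17328$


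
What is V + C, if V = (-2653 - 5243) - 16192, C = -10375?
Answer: -34463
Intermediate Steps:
V = -24088 (V = -7896 - 16192 = -24088)
V + C = -24088 - 10375 = -34463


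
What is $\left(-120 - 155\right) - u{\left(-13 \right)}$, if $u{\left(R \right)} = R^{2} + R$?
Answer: $-431$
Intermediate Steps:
$u{\left(R \right)} = R + R^{2}$
$\left(-120 - 155\right) - u{\left(-13 \right)} = \left(-120 - 155\right) - - 13 \left(1 - 13\right) = \left(-120 - 155\right) - \left(-13\right) \left(-12\right) = -275 - 156 = -431$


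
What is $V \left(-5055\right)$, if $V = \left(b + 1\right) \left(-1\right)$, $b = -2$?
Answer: $-5055$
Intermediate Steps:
$V = 1$ ($V = \left(-2 + 1\right) \left(-1\right) = \left(-1\right) \left(-1\right) = 1$)
$V \left(-5055\right) = 1 \left(-5055\right) = -5055$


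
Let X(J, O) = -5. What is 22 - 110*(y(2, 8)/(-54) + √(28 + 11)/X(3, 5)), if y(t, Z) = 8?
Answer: 1034/27 + 22*√39 ≈ 175.69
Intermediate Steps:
22 - 110*(y(2, 8)/(-54) + √(28 + 11)/X(3, 5)) = 22 - 110*(8/(-54) + √(28 + 11)/(-5)) = 22 - 110*(8*(-1/54) + √39*(-⅕)) = 22 - 110*(-4/27 - √39/5) = 22 + (440/27 + 22*√39) = 1034/27 + 22*√39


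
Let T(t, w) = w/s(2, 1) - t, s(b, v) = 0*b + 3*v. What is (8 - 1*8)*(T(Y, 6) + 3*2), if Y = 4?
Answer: 0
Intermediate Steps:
s(b, v) = 3*v (s(b, v) = 0 + 3*v = 3*v)
T(t, w) = -t + w/3 (T(t, w) = w/((3*1)) - t = w/3 - t = -t + w/3)
(8 - 1*8)*(T(Y, 6) + 3*2) = (8 - 1*8)*((-1*4 + (⅓)*6) + 3*2) = (8 - 8)*((-4 + 2) + 6) = 0*(-2 + 6) = 0*4 = 0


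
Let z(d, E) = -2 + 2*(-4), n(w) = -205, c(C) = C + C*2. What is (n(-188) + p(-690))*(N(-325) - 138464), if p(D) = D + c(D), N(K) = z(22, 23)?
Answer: 410575410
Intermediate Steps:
c(C) = 3*C (c(C) = C + 2*C = 3*C)
z(d, E) = -10 (z(d, E) = -2 - 8 = -10)
N(K) = -10
p(D) = 4*D (p(D) = D + 3*D = 4*D)
(n(-188) + p(-690))*(N(-325) - 138464) = (-205 + 4*(-690))*(-10 - 138464) = (-205 - 2760)*(-138474) = -2965*(-138474) = 410575410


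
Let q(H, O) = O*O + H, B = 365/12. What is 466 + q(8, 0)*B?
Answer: 2128/3 ≈ 709.33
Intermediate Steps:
B = 365/12 (B = 365*(1/12) = 365/12 ≈ 30.417)
q(H, O) = H + O² (q(H, O) = O² + H = H + O²)
466 + q(8, 0)*B = 466 + (8 + 0²)*(365/12) = 466 + (8 + 0)*(365/12) = 466 + 8*(365/12) = 466 + 730/3 = 2128/3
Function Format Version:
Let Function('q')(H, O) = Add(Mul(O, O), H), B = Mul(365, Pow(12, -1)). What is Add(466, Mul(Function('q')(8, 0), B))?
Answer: Rational(2128, 3) ≈ 709.33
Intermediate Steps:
B = Rational(365, 12) (B = Mul(365, Rational(1, 12)) = Rational(365, 12) ≈ 30.417)
Function('q')(H, O) = Add(H, Pow(O, 2)) (Function('q')(H, O) = Add(Pow(O, 2), H) = Add(H, Pow(O, 2)))
Add(466, Mul(Function('q')(8, 0), B)) = Add(466, Mul(Add(8, Pow(0, 2)), Rational(365, 12))) = Add(466, Mul(Add(8, 0), Rational(365, 12))) = Add(466, Mul(8, Rational(365, 12))) = Add(466, Rational(730, 3)) = Rational(2128, 3)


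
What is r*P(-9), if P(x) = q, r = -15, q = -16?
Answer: 240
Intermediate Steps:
P(x) = -16
r*P(-9) = -15*(-16) = 240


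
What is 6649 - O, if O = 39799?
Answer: -33150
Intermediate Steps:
6649 - O = 6649 - 1*39799 = 6649 - 39799 = -33150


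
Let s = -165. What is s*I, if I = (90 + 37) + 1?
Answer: -21120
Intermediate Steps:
I = 128 (I = 127 + 1 = 128)
s*I = -165*128 = -21120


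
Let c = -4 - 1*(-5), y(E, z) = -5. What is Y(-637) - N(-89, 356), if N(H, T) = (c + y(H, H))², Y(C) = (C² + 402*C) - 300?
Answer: 149379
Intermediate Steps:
c = 1 (c = -4 + 5 = 1)
Y(C) = -300 + C² + 402*C
N(H, T) = 16 (N(H, T) = (1 - 5)² = (-4)² = 16)
Y(-637) - N(-89, 356) = (-300 + (-637)² + 402*(-637)) - 1*16 = (-300 + 405769 - 256074) - 16 = 149395 - 16 = 149379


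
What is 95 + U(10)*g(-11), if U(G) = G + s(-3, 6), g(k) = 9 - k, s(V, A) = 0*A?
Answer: 295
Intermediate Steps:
s(V, A) = 0
U(G) = G (U(G) = G + 0 = G)
95 + U(10)*g(-11) = 95 + 10*(9 - 1*(-11)) = 95 + 10*(9 + 11) = 95 + 10*20 = 95 + 200 = 295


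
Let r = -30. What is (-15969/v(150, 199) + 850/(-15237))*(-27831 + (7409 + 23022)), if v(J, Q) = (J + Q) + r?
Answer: -633336087800/4860603 ≈ -1.3030e+5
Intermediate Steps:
v(J, Q) = -30 + J + Q (v(J, Q) = (J + Q) - 30 = -30 + J + Q)
(-15969/v(150, 199) + 850/(-15237))*(-27831 + (7409 + 23022)) = (-15969/(-30 + 150 + 199) + 850/(-15237))*(-27831 + (7409 + 23022)) = (-15969/319 + 850*(-1/15237))*(-27831 + 30431) = (-15969*1/319 - 850/15237)*2600 = (-15969/319 - 850/15237)*2600 = -243590803/4860603*2600 = -633336087800/4860603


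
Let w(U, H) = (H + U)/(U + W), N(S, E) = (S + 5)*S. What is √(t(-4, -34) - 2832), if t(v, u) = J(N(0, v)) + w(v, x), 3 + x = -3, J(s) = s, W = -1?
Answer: I*√2830 ≈ 53.198*I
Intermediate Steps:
N(S, E) = S*(5 + S) (N(S, E) = (5 + S)*S = S*(5 + S))
x = -6 (x = -3 - 3 = -6)
w(U, H) = (H + U)/(-1 + U) (w(U, H) = (H + U)/(U - 1) = (H + U)/(-1 + U))
t(v, u) = (-6 + v)/(-1 + v) (t(v, u) = 0*(5 + 0) + (-6 + v)/(-1 + v) = 0*5 + (-6 + v)/(-1 + v) = 0 + (-6 + v)/(-1 + v) = (-6 + v)/(-1 + v))
√(t(-4, -34) - 2832) = √((-6 - 4)/(-1 - 4) - 2832) = √(-10/(-5) - 2832) = √(-⅕*(-10) - 2832) = √(2 - 2832) = √(-2830) = I*√2830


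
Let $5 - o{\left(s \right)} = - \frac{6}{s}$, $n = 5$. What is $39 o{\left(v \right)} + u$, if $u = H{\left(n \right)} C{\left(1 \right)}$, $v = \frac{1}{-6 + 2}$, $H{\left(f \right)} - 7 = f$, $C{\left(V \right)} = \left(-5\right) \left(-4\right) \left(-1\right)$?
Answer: $-981$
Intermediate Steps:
$C{\left(V \right)} = -20$ ($C{\left(V \right)} = 20 \left(-1\right) = -20$)
$H{\left(f \right)} = 7 + f$
$v = - \frac{1}{4}$ ($v = \frac{1}{-4} = - \frac{1}{4} \approx -0.25$)
$o{\left(s \right)} = 5 + \frac{6}{s}$ ($o{\left(s \right)} = 5 - - \frac{6}{s} = 5 + \frac{6}{s}$)
$u = -240$ ($u = \left(7 + 5\right) \left(-20\right) = 12 \left(-20\right) = -240$)
$39 o{\left(v \right)} + u = 39 \left(5 + \frac{6}{- \frac{1}{4}}\right) - 240 = 39 \left(5 + 6 \left(-4\right)\right) - 240 = 39 \left(5 - 24\right) - 240 = 39 \left(-19\right) - 240 = -741 - 240 = -981$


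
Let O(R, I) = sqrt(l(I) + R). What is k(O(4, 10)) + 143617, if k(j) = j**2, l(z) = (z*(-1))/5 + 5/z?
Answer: 287239/2 ≈ 1.4362e+5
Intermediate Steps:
l(z) = 5/z - z/5 (l(z) = -z*(1/5) + 5/z = -z/5 + 5/z = 5/z - z/5)
O(R, I) = sqrt(R + 5/I - I/5) (O(R, I) = sqrt((5/I - I/5) + R) = sqrt(R + 5/I - I/5))
k(O(4, 10)) + 143617 = (sqrt(-5*10 + 25*4 + 125/10)/5)**2 + 143617 = (sqrt(-50 + 100 + 125*(1/10))/5)**2 + 143617 = (sqrt(-50 + 100 + 25/2)/5)**2 + 143617 = (sqrt(125/2)/5)**2 + 143617 = ((5*sqrt(10)/2)/5)**2 + 143617 = (sqrt(10)/2)**2 + 143617 = 5/2 + 143617 = 287239/2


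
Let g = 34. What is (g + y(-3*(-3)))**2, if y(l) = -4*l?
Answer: 4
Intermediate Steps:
(g + y(-3*(-3)))**2 = (34 - (-12)*(-3))**2 = (34 - 4*9)**2 = (34 - 36)**2 = (-2)**2 = 4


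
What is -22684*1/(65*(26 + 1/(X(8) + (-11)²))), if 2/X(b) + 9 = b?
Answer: -2699396/201175 ≈ -13.418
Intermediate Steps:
X(b) = 2/(-9 + b)
-22684*1/(65*(26 + 1/(X(8) + (-11)²))) = -22684*1/(65*(26 + 1/(2/(-9 + 8) + (-11)²))) = -22684*1/(65*(26 + 1/(2/(-1) + 121))) = -22684*1/(65*(26 + 1/(2*(-1) + 121))) = -22684*1/(65*(26 + 1/(-2 + 121))) = -22684*1/(65*(26 + 1/119)) = -22684/(65*(3095/119)) = -22684/201175/119 = -22684*119/201175 = -2699396/201175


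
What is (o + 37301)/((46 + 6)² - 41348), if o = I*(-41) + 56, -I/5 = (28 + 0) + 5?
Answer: -22061/19322 ≈ -1.1418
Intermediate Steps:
I = -165 (I = -5*((28 + 0) + 5) = -5*(28 + 5) = -5*33 = -165)
o = 6821 (o = -165*(-41) + 56 = 6765 + 56 = 6821)
(o + 37301)/((46 + 6)² - 41348) = (6821 + 37301)/((46 + 6)² - 41348) = 44122/(52² - 41348) = 44122/(2704 - 41348) = 44122/(-38644) = 44122*(-1/38644) = -22061/19322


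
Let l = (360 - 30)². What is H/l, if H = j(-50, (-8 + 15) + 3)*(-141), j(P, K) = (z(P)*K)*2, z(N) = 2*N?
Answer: 940/363 ≈ 2.5895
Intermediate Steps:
l = 108900 (l = 330² = 108900)
j(P, K) = 4*K*P (j(P, K) = ((2*P)*K)*2 = (2*K*P)*2 = 4*K*P)
H = 282000 (H = (4*((-8 + 15) + 3)*(-50))*(-141) = (4*(7 + 3)*(-50))*(-141) = (4*10*(-50))*(-141) = -2000*(-141) = 282000)
H/l = 282000/108900 = 282000*(1/108900) = 940/363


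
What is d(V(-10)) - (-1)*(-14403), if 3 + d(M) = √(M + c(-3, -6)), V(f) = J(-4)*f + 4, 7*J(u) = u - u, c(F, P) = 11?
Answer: -14406 + √15 ≈ -14402.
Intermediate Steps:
J(u) = 0 (J(u) = (u - u)/7 = (⅐)*0 = 0)
V(f) = 4 (V(f) = 0*f + 4 = 0 + 4 = 4)
d(M) = -3 + √(11 + M) (d(M) = -3 + √(M + 11) = -3 + √(11 + M))
d(V(-10)) - (-1)*(-14403) = (-3 + √(11 + 4)) - (-1)*(-14403) = (-3 + √15) - 1*14403 = (-3 + √15) - 14403 = -14406 + √15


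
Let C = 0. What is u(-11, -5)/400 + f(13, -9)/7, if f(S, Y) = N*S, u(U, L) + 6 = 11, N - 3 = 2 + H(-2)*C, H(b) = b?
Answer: 5207/560 ≈ 9.2982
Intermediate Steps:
N = 5 (N = 3 + (2 - 2*0) = 3 + (2 + 0) = 3 + 2 = 5)
u(U, L) = 5 (u(U, L) = -6 + 11 = 5)
f(S, Y) = 5*S
u(-11, -5)/400 + f(13, -9)/7 = 5/400 + (5*13)/7 = 5*(1/400) + 65*(⅐) = 1/80 + 65/7 = 5207/560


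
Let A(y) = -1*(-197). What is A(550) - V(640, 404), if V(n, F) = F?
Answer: -207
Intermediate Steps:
A(y) = 197
A(550) - V(640, 404) = 197 - 1*404 = 197 - 404 = -207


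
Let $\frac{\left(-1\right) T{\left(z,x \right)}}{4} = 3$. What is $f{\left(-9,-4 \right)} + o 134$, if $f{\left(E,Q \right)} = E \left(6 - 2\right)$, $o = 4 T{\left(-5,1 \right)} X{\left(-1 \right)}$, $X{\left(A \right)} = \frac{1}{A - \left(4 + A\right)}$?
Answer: $1572$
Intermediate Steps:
$T{\left(z,x \right)} = -12$ ($T{\left(z,x \right)} = \left(-4\right) 3 = -12$)
$X{\left(A \right)} = - \frac{1}{4}$ ($X{\left(A \right)} = \frac{1}{-4} = - \frac{1}{4}$)
$o = 12$ ($o = 4 \left(-12\right) \left(- \frac{1}{4}\right) = \left(-48\right) \left(- \frac{1}{4}\right) = 12$)
$f{\left(E,Q \right)} = 4 E$ ($f{\left(E,Q \right)} = E 4 = 4 E$)
$f{\left(-9,-4 \right)} + o 134 = 4 \left(-9\right) + 12 \cdot 134 = -36 + 1608 = 1572$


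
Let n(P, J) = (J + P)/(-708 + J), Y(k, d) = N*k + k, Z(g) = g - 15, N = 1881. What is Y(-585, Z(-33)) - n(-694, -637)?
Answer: -1480805981/1345 ≈ -1.1010e+6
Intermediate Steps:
Z(g) = -15 + g
Y(k, d) = 1882*k (Y(k, d) = 1881*k + k = 1882*k)
n(P, J) = (J + P)/(-708 + J)
Y(-585, Z(-33)) - n(-694, -637) = 1882*(-585) - (-637 - 694)/(-708 - 637) = -1100970 - (-1331)/(-1345) = -1100970 - (-1)*(-1331)/1345 = -1100970 - 1*1331/1345 = -1100970 - 1331/1345 = -1480805981/1345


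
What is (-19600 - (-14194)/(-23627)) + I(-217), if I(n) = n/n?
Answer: -463079767/23627 ≈ -19600.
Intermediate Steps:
I(n) = 1
(-19600 - (-14194)/(-23627)) + I(-217) = (-19600 - (-14194)/(-23627)) + 1 = (-19600 - (-14194)*(-1)/23627) + 1 = (-19600 - 1*14194/23627) + 1 = (-19600 - 14194/23627) + 1 = -463103394/23627 + 1 = -463079767/23627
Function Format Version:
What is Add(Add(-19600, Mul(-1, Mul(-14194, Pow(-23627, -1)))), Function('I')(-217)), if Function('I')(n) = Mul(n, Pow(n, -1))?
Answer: Rational(-463079767, 23627) ≈ -19600.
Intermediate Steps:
Function('I')(n) = 1
Add(Add(-19600, Mul(-1, Mul(-14194, Pow(-23627, -1)))), Function('I')(-217)) = Add(Add(-19600, Mul(-1, Mul(-14194, Pow(-23627, -1)))), 1) = Add(Add(-19600, Mul(-1, Mul(-14194, Rational(-1, 23627)))), 1) = Add(Add(-19600, Mul(-1, Rational(14194, 23627))), 1) = Add(Add(-19600, Rational(-14194, 23627)), 1) = Add(Rational(-463103394, 23627), 1) = Rational(-463079767, 23627)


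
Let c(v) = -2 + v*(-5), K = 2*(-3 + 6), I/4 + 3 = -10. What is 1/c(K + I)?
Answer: 1/228 ≈ 0.0043860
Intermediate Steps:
I = -52 (I = -12 + 4*(-10) = -12 - 40 = -52)
K = 6 (K = 2*3 = 6)
c(v) = -2 - 5*v
1/c(K + I) = 1/(-2 - 5*(6 - 52)) = 1/(-2 - 5*(-46)) = 1/(-2 + 230) = 1/228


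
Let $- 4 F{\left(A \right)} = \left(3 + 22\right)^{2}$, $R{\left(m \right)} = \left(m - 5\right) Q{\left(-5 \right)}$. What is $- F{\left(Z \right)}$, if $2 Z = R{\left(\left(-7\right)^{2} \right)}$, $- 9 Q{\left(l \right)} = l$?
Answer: $\frac{625}{4} \approx 156.25$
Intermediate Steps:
$Q{\left(l \right)} = - \frac{l}{9}$
$R{\left(m \right)} = - \frac{25}{9} + \frac{5 m}{9}$ ($R{\left(m \right)} = \left(m - 5\right) \left(\left(- \frac{1}{9}\right) \left(-5\right)\right) = \left(-5 + m\right) \frac{5}{9} = - \frac{25}{9} + \frac{5 m}{9}$)
$Z = \frac{110}{9}$ ($Z = \frac{- \frac{25}{9} + \frac{5 \left(-7\right)^{2}}{9}}{2} = \frac{- \frac{25}{9} + \frac{5}{9} \cdot 49}{2} = \frac{- \frac{25}{9} + \frac{245}{9}}{2} = \frac{1}{2} \cdot \frac{220}{9} = \frac{110}{9} \approx 12.222$)
$F{\left(A \right)} = - \frac{625}{4}$ ($F{\left(A \right)} = - \frac{\left(3 + 22\right)^{2}}{4} = - \frac{25^{2}}{4} = \left(- \frac{1}{4}\right) 625 = - \frac{625}{4}$)
$- F{\left(Z \right)} = \left(-1\right) \left(- \frac{625}{4}\right) = \frac{625}{4}$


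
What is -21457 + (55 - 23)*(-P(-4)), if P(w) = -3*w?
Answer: -21841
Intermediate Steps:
-21457 + (55 - 23)*(-P(-4)) = -21457 + (55 - 23)*(-(-3)*(-4)) = -21457 + 32*(-1*12) = -21457 + 32*(-12) = -21457 - 384 = -21841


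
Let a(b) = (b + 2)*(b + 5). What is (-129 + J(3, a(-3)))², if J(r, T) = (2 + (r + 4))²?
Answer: 2304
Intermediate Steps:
a(b) = (2 + b)*(5 + b)
J(r, T) = (6 + r)² (J(r, T) = (2 + (4 + r))² = (6 + r)²)
(-129 + J(3, a(-3)))² = (-129 + (6 + 3)²)² = (-129 + 9²)² = (-129 + 81)² = (-48)² = 2304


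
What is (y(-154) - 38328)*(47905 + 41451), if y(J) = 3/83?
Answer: -284261183676/83 ≈ -3.4248e+9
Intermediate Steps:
y(J) = 3/83 (y(J) = 3*(1/83) = 3/83)
(y(-154) - 38328)*(47905 + 41451) = (3/83 - 38328)*(47905 + 41451) = -3181221/83*89356 = -284261183676/83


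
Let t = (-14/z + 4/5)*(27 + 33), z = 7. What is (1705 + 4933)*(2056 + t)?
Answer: 13169792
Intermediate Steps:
t = -72 (t = (-14/7 + 4/5)*(27 + 33) = (-14*1/7 + 4*(1/5))*60 = (-2 + 4/5)*60 = -6/5*60 = -72)
(1705 + 4933)*(2056 + t) = (1705 + 4933)*(2056 - 72) = 6638*1984 = 13169792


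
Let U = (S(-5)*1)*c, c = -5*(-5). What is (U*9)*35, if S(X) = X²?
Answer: 196875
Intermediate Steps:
c = 25
U = 625 (U = ((-5)²*1)*25 = (25*1)*25 = 25*25 = 625)
(U*9)*35 = (625*9)*35 = 5625*35 = 196875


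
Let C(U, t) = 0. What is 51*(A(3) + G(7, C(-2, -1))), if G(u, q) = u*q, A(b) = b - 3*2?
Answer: -153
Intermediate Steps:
A(b) = -6 + b (A(b) = b - 6 = -6 + b)
G(u, q) = q*u
51*(A(3) + G(7, C(-2, -1))) = 51*((-6 + 3) + 0*7) = 51*(-3 + 0) = 51*(-3) = -153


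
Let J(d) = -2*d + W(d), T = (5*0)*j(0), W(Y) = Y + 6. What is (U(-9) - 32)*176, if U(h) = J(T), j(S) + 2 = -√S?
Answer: -4576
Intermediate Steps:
j(S) = -2 - √S
W(Y) = 6 + Y
T = 0 (T = (5*0)*(-2 - √0) = 0*(-2 - 1*0) = 0*(-2 + 0) = 0*(-2) = 0)
J(d) = 6 - d (J(d) = -2*d + (6 + d) = 6 - d)
U(h) = 6 (U(h) = 6 - 1*0 = 6 + 0 = 6)
(U(-9) - 32)*176 = (6 - 32)*176 = -26*176 = -4576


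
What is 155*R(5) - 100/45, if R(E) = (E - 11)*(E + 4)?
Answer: -75350/9 ≈ -8372.2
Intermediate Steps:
R(E) = (-11 + E)*(4 + E)
155*R(5) - 100/45 = 155*(-44 + 5² - 7*5) - 100/45 = 155*(-44 + 25 - 35) - 100*1/45 = 155*(-54) - 20/9 = -8370 - 20/9 = -75350/9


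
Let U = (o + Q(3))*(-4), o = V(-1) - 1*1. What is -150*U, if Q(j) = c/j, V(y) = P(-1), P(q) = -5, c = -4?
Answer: -4400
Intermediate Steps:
V(y) = -5
Q(j) = -4/j
o = -6 (o = -5 - 1*1 = -5 - 1 = -6)
U = 88/3 (U = (-6 - 4/3)*(-4) = -22/3*(-4) = 88/3 ≈ 29.333)
-150*U = -150*88/3 = -4400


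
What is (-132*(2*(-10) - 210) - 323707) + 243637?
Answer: -49710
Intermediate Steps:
(-132*(2*(-10) - 210) - 323707) + 243637 = (-132*(-20 - 210) - 323707) + 243637 = (-132*(-230) - 323707) + 243637 = (30360 - 323707) + 243637 = -293347 + 243637 = -49710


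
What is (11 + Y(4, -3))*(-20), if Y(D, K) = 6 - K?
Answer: -400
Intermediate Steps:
(11 + Y(4, -3))*(-20) = (11 + (6 - 1*(-3)))*(-20) = (11 + (6 + 3))*(-20) = (11 + 9)*(-20) = 20*(-20) = -400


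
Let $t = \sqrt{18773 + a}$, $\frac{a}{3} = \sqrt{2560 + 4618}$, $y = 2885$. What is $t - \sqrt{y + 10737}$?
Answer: $\sqrt{18773 + 3 \sqrt{7178}} - 7 \sqrt{278} \approx 21.226$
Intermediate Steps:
$a = 3 \sqrt{7178}$ ($a = 3 \sqrt{2560 + 4618} = 3 \sqrt{7178} \approx 254.17$)
$t = \sqrt{18773 + 3 \sqrt{7178}} \approx 137.94$
$t - \sqrt{y + 10737} = \sqrt{18773 + 3 \sqrt{7178}} - \sqrt{2885 + 10737} = \sqrt{18773 + 3 \sqrt{7178}} - \sqrt{13622} = \sqrt{18773 + 3 \sqrt{7178}} - 7 \sqrt{278}$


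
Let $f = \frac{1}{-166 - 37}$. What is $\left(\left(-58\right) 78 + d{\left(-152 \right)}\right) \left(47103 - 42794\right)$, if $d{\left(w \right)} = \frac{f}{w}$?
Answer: $- \frac{601504267787}{30856} \approx -1.9494 \cdot 10^{7}$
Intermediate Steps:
$f = - \frac{1}{203}$ ($f = \frac{1}{-203} = - \frac{1}{203} \approx -0.0049261$)
$d{\left(w \right)} = - \frac{1}{203 w}$
$\left(\left(-58\right) 78 + d{\left(-152 \right)}\right) \left(47103 - 42794\right) = \left(\left(-58\right) 78 - \frac{1}{203 \left(-152\right)}\right) \left(47103 - 42794\right) = \left(-4524 - - \frac{1}{30856}\right) 4309 = \left(-4524 + \frac{1}{30856}\right) 4309 = \left(- \frac{139592543}{30856}\right) 4309 = - \frac{601504267787}{30856}$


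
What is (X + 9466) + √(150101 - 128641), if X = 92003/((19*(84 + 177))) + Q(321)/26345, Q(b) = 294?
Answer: 1239109474411/130644855 + 2*√5365 ≈ 9631.1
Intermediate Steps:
X = 2425276981/130644855 (X = 92003/((19*(84 + 177))) + 294/26345 = 92003/((19*261)) + 294*(1/26345) = 92003/4959 + 294/26345 = 2425276981/130644855 ≈ 18.564)
(X + 9466) + √(150101 - 128641) = (2425276981/130644855 + 9466) + √(150101 - 128641) = 1239109474411/130644855 + √21460 = 1239109474411/130644855 + 2*√5365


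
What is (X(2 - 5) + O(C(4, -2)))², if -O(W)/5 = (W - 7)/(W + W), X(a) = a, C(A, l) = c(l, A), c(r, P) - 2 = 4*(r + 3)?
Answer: 961/144 ≈ 6.6736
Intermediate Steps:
c(r, P) = 14 + 4*r (c(r, P) = 2 + 4*(r + 3) = 2 + 4*(3 + r) = 2 + (12 + 4*r) = 14 + 4*r)
C(A, l) = 14 + 4*l
O(W) = -5*(-7 + W)/(2*W) (O(W) = -5*(W - 7)/(W + W) = -5*(-7 + W)/(2*W))
(X(2 - 5) + O(C(4, -2)))² = ((2 - 5) + 5*(7 - (14 + 4*(-2)))/(2*(14 + 4*(-2))))² = (-3 + 5*(7 - (14 - 8))/(2*(14 - 8)))² = (-3 + (5/2)*(7 - 1*6)/6)² = (-3 + (5/2)*(⅙)*(7 - 6))² = (-3 + (5/2)*(⅙)*1)² = (-3 + 5/12)² = (-31/12)² = 961/144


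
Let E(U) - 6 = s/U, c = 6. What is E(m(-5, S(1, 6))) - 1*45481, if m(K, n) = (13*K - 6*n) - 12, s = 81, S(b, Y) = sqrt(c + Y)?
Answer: -249982312/5497 + 972*sqrt(3)/5497 ≈ -45476.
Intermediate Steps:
S(b, Y) = sqrt(6 + Y)
m(K, n) = -12 - 6*n + 13*K (m(K, n) = (-6*n + 13*K) - 12 = -12 - 6*n + 13*K)
E(U) = 6 + 81/U
E(m(-5, S(1, 6))) - 1*45481 = (6 + 81/(-12 - 6*sqrt(6 + 6) + 13*(-5))) - 1*45481 = (6 + 81/(-12 - 12*sqrt(3) - 65)) - 45481 = (6 + 81/(-77 - 12*sqrt(3))) - 45481 = -45475 + 81/(-77 - 12*sqrt(3))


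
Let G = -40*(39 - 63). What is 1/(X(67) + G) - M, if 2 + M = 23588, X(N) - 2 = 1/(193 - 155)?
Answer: -862233364/36557 ≈ -23586.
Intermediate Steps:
X(N) = 77/38 (X(N) = 2 + 1/(193 - 155) = 2 + 1/38 = 77/38)
G = 960 (G = -40*(-24) = 960)
M = 23586 (M = -2 + 23588 = 23586)
1/(X(67) + G) - M = 1/(77/38 + 960) - 1*23586 = 1/(36557/38) - 23586 = 38/36557 - 23586 = -862233364/36557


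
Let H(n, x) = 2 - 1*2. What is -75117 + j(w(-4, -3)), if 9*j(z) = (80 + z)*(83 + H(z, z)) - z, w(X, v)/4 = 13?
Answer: -665149/9 ≈ -73906.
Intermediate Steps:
w(X, v) = 52 (w(X, v) = 4*13 = 52)
H(n, x) = 0 (H(n, x) = 2 - 2 = 0)
j(z) = 6640/9 + 82*z/9 (j(z) = ((80 + z)*(83 + 0) - z)/9 = ((80 + z)*83 - z)/9 = ((6640 + 83*z) - z)/9 = (6640 + 82*z)/9 = 6640/9 + 82*z/9)
-75117 + j(w(-4, -3)) = -75117 + (6640/9 + (82/9)*52) = -75117 + (6640/9 + 4264/9) = -75117 + 10904/9 = -665149/9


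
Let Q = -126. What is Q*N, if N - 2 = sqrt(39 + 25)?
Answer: -1260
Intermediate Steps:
N = 10 (N = 2 + sqrt(39 + 25) = 2 + sqrt(64) = 2 + 8 = 10)
Q*N = -126*10 = -1260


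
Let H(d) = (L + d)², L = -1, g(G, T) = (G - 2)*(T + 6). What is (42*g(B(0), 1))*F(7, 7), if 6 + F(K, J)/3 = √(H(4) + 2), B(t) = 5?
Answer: -15876 + 2646*√11 ≈ -7100.2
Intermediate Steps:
g(G, T) = (-2 + G)*(6 + T)
H(d) = (-1 + d)²
F(K, J) = -18 + 3*√11 (F(K, J) = -18 + 3*√((-1 + 4)² + 2) = -18 + 3*√(3² + 2) = -18 + 3*√(9 + 2) = -18 + 3*√11)
(42*g(B(0), 1))*F(7, 7) = (42*(-12 - 2*1 + 6*5 + 5*1))*(-18 + 3*√11) = (42*(-12 - 2 + 30 + 5))*(-18 + 3*√11) = (42*21)*(-18 + 3*√11) = 882*(-18 + 3*√11) = -15876 + 2646*√11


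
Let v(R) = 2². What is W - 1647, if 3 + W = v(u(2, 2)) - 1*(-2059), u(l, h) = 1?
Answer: 413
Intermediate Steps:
v(R) = 4
W = 2060 (W = -3 + (4 - 1*(-2059)) = -3 + (4 + 2059) = -3 + 2063 = 2060)
W - 1647 = 2060 - 1647 = 413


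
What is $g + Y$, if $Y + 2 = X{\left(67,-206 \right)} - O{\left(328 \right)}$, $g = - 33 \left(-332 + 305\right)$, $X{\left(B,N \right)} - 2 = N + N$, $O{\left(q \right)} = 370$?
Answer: $109$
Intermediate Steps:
$X{\left(B,N \right)} = 2 + 2 N$ ($X{\left(B,N \right)} = 2 + \left(N + N\right) = 2 + 2 N$)
$g = 891$ ($g = \left(-33\right) \left(-27\right) = 891$)
$Y = -782$ ($Y = -2 + \left(\left(2 + 2 \left(-206\right)\right) - 370\right) = -2 + \left(\left(2 - 412\right) - 370\right) = -2 - 780 = -782$)
$g + Y = 891 - 782 = 109$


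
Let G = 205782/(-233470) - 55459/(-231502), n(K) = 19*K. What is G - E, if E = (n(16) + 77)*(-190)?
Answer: 1956277954902383/27024385970 ≈ 72389.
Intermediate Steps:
E = -72390 (E = (19*16 + 77)*(-190) = (304 + 77)*(-190) = 381*(-190) = -72390)
G = -17345465917/27024385970 (G = 205782*(-1/233470) - 55459*(-1/231502) = -102891/116735 + 55459/231502 = -17345465917/27024385970 ≈ -0.64184)
G - E = -17345465917/27024385970 - 1*(-72390) = -17345465917/27024385970 + 72390 = 1956277954902383/27024385970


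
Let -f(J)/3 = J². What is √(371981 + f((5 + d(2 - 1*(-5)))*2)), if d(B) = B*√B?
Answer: √(367565 - 840*√7) ≈ 604.44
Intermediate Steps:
d(B) = B^(3/2)
f(J) = -3*J²
√(371981 + f((5 + d(2 - 1*(-5)))*2)) = √(371981 - 3*4*(5 + (2 - 1*(-5))^(3/2))²) = √(371981 - 3*4*(5 + (2 + 5)^(3/2))²) = √(371981 - 3*4*(5 + 7^(3/2))²) = √(371981 - 3*4*(5 + 7*√7)²) = √(371981 - 3*(10 + 14*√7)²)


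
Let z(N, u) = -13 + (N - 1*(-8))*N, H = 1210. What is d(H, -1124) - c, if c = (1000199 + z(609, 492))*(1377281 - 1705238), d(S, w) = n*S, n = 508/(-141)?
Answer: 63626083939163/141 ≈ 4.5125e+11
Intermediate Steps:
n = -508/141 (n = 508*(-1/141) = -508/141 ≈ -3.6028)
z(N, u) = -13 + N*(8 + N) (z(N, u) = -13 + (N + 8)*N = -13 + (8 + N)*N = -13 + N*(8 + N))
d(S, w) = -508*S/141
c = -451248826623 (c = (1000199 + (-13 + 609² + 8*609))*(1377281 - 1705238) = (1000199 + (-13 + 370881 + 4872))*(-327957) = (1000199 + 375740)*(-327957) = 1375939*(-327957) = -451248826623)
d(H, -1124) - c = -508/141*1210 - 1*(-451248826623) = -614680/141 + 451248826623 = 63626083939163/141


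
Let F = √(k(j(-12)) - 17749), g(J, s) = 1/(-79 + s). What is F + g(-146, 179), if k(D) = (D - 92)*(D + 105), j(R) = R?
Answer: 1/100 + I*√27421 ≈ 0.01 + 165.59*I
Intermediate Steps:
k(D) = (-92 + D)*(105 + D)
F = I*√27421 (F = √((-9660 + (-12)² + 13*(-12)) - 17749) = √((-9660 + 144 - 156) - 17749) = √(-9672 - 17749) = √(-27421) = I*√27421 ≈ 165.59*I)
F + g(-146, 179) = I*√27421 + 1/(-79 + 179) = I*√27421 + 1/100 = 1/100 + I*√27421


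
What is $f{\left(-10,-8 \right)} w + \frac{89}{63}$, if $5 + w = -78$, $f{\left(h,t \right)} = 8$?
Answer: $- \frac{41743}{63} \approx -662.59$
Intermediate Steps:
$w = -83$ ($w = -5 - 78 = -83$)
$f{\left(-10,-8 \right)} w + \frac{89}{63} = 8 \left(-83\right) + \frac{89}{63} = -664 + 89 \cdot \frac{1}{63} = -664 + \frac{89}{63} = - \frac{41743}{63}$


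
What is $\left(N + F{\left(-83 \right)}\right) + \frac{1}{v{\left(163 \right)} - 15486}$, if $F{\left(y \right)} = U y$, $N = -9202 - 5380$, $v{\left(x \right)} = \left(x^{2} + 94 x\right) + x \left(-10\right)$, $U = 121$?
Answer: $- \frac{610084374}{24775} \approx -24625.0$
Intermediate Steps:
$v{\left(x \right)} = x^{2} + 84 x$ ($v{\left(x \right)} = \left(x^{2} + 94 x\right) - 10 x = x^{2} + 84 x$)
$N = -14582$
$F{\left(y \right)} = 121 y$
$\left(N + F{\left(-83 \right)}\right) + \frac{1}{v{\left(163 \right)} - 15486} = \left(-14582 + 121 \left(-83\right)\right) + \frac{1}{163 \left(84 + 163\right) - 15486} = \left(-14582 - 10043\right) + \frac{1}{163 \cdot 247 - 15486} = -24625 + \frac{1}{40261 - 15486} = -24625 + \frac{1}{24775} = - \frac{610084374}{24775}$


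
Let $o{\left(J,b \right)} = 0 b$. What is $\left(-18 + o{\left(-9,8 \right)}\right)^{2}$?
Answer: $324$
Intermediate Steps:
$o{\left(J,b \right)} = 0$
$\left(-18 + o{\left(-9,8 \right)}\right)^{2} = \left(-18 + 0\right)^{2} = \left(-18\right)^{2} = 324$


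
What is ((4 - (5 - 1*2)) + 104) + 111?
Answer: 216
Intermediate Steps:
((4 - (5 - 1*2)) + 104) + 111 = ((4 - (5 - 2)) + 104) + 111 = ((4 - 1*3) + 104) + 111 = ((4 - 3) + 104) + 111 = (1 + 104) + 111 = 105 + 111 = 216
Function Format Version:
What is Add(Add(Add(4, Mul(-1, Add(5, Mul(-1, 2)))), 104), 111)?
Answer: 216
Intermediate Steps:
Add(Add(Add(4, Mul(-1, Add(5, Mul(-1, 2)))), 104), 111) = Add(Add(Add(4, Mul(-1, Add(5, -2))), 104), 111) = Add(Add(Add(4, Mul(-1, 3)), 104), 111) = Add(Add(Add(4, -3), 104), 111) = Add(Add(1, 104), 111) = Add(105, 111) = 216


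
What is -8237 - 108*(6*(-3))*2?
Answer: -4349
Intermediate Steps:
-8237 - 108*(6*(-3))*2 = -8237 - 108*(-18*2) = -8237 - 108*(-36) = -8237 - 1*(-3888) = -8237 + 3888 = -4349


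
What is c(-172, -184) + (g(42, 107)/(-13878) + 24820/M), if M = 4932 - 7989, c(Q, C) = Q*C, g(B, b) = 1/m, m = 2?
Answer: 894882268213/28283364 ≈ 31640.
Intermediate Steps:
g(B, b) = ½ (g(B, b) = 1/2 = ½)
c(Q, C) = C*Q
M = -3057
c(-172, -184) + (g(42, 107)/(-13878) + 24820/M) = -184*(-172) + ((½)/(-13878) + 24820/(-3057)) = 31648 + ((½)*(-1/13878) + 24820*(-1/3057)) = 31648 + (-1/27756 - 24820/3057) = 31648 - 229635659/28283364 = 894882268213/28283364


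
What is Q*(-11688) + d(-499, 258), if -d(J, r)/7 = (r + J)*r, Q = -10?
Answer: 552126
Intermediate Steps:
d(J, r) = -7*r*(J + r) (d(J, r) = -7*(r + J)*r = -7*(J + r)*r = -7*r*(J + r))
Q*(-11688) + d(-499, 258) = -10*(-11688) - 7*258*(-499 + 258) = 116880 - 7*258*(-241) = 116880 + 435246 = 552126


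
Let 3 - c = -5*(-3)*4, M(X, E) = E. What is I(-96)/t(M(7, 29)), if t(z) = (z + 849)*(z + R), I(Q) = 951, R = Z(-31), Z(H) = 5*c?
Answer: -951/224768 ≈ -0.0042310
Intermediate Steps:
c = -57 (c = 3 - (-5*(-3))*4 = 3 - 15*4 = 3 - 1*60 = 3 - 60 = -57)
Z(H) = -285 (Z(H) = 5*(-57) = -285)
R = -285
t(z) = (-285 + z)*(849 + z) (t(z) = (z + 849)*(z - 285) = (849 + z)*(-285 + z) = (-285 + z)*(849 + z))
I(-96)/t(M(7, 29)) = 951/(-241965 + 29² + 564*29) = 951/(-241965 + 841 + 16356) = 951/(-224768) = 951*(-1/224768) = -951/224768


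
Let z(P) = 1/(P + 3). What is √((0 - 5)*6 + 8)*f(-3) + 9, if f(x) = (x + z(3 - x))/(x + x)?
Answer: 9 + 13*I*√22/27 ≈ 9.0 + 2.2583*I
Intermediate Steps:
z(P) = 1/(3 + P)
f(x) = (x + 1/(6 - x))/(2*x) (f(x) = (x + 1/(3 + (3 - x)))/(x + x) = (x + 1/(6 - x))/((2*x)) = (x + 1/(6 - x))*(1/(2*x)) = (x + 1/(6 - x))/(2*x))
√((0 - 5)*6 + 8)*f(-3) + 9 = √((0 - 5)*6 + 8)*((½)*(-1 - 3*(-6 - 3))/(-3*(-6 - 3))) + 9 = √(-5*6 + 8)*((½)*(-⅓)*(-1 - 3*(-9))/(-9)) + 9 = √(-30 + 8)*((½)*(-⅓)*(-⅑)*(-1 + 27)) + 9 = √(-22)*((½)*(-⅓)*(-⅑)*26) + 9 = (I*√22)*(13/27) + 9 = 13*I*√22/27 + 9 = 9 + 13*I*√22/27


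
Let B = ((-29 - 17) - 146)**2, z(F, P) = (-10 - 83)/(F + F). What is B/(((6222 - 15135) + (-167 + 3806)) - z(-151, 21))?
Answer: -3710976/530947 ≈ -6.9893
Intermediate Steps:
z(F, P) = -93/(2*F) (z(F, P) = -93*1/(2*F) = -93/(2*F))
B = 36864 (B = (-46 - 146)**2 = (-192)**2 = 36864)
B/(((6222 - 15135) + (-167 + 3806)) - z(-151, 21)) = 36864/(((6222 - 15135) + (-167 + 3806)) - (-93)/(2*(-151))) = 36864/((-8913 + 3639) - (-93)*(-1)/(2*151)) = 36864/(-5274 - 1*93/302) = 36864/(-5274 - 93/302) = 36864/(-1592841/302) = 36864*(-302/1592841) = -3710976/530947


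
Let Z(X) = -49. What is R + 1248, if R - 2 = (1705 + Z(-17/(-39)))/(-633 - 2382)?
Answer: 418566/335 ≈ 1249.5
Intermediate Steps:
R = 486/335 (R = 2 + (1705 - 49)/(-633 - 2382) = 2 + 1656/(-3015) = 2 + 1656*(-1/3015) = 2 - 184/335 = 486/335 ≈ 1.4507)
R + 1248 = 486/335 + 1248 = 418566/335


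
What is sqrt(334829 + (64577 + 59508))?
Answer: sqrt(458914) ≈ 677.43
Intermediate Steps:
sqrt(334829 + (64577 + 59508)) = sqrt(334829 + 124085) = sqrt(458914)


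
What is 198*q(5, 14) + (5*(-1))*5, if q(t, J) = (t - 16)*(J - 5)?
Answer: -19627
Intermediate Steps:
q(t, J) = (-16 + t)*(-5 + J)
198*q(5, 14) + (5*(-1))*5 = 198*(80 - 16*14 - 5*5 + 14*5) + (5*(-1))*5 = 198*(80 - 224 - 25 + 70) - 5*5 = 198*(-99) - 25 = -19602 - 25 = -19627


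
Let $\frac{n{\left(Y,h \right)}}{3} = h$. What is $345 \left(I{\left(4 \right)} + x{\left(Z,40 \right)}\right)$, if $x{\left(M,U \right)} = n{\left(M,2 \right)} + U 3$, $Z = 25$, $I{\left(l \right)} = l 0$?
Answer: $43470$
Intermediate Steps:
$n{\left(Y,h \right)} = 3 h$
$I{\left(l \right)} = 0$
$x{\left(M,U \right)} = 6 + 3 U$ ($x{\left(M,U \right)} = 3 \cdot 2 + U 3 = 6 + 3 U$)
$345 \left(I{\left(4 \right)} + x{\left(Z,40 \right)}\right) = 345 \left(0 + \left(6 + 3 \cdot 40\right)\right) = 345 \left(0 + \left(6 + 120\right)\right) = 345 \left(0 + 126\right) = 345 \cdot 126 = 43470$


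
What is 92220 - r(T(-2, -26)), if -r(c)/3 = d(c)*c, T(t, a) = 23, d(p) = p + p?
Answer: 95394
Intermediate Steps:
d(p) = 2*p
r(c) = -6*c**2 (r(c) = -3*2*c*c = -6*c**2)
92220 - r(T(-2, -26)) = 92220 - (-6)*23**2 = 92220 - (-6)*529 = 92220 - 1*(-3174) = 92220 + 3174 = 95394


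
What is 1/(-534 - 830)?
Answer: -1/1364 ≈ -0.00073314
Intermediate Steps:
1/(-534 - 830) = 1/(-1364) = -1/1364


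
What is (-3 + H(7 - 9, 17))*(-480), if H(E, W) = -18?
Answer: 10080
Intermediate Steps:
(-3 + H(7 - 9, 17))*(-480) = (-3 - 18)*(-480) = -21*(-480) = 10080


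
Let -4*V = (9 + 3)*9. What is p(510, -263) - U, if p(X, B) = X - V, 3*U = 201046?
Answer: -199435/3 ≈ -66478.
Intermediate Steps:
U = 201046/3 (U = (⅓)*201046 = 201046/3 ≈ 67015.)
V = -27 (V = -(9 + 3)*9/4 = -3*9 = -¼*108 = -27)
p(X, B) = 27 + X (p(X, B) = X - 1*(-27) = X + 27 = 27 + X)
p(510, -263) - U = (27 + 510) - 1*201046/3 = 537 - 201046/3 = -199435/3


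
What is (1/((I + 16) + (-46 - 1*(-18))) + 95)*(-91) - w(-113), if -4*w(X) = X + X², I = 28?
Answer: -87787/16 ≈ -5486.7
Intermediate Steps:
w(X) = -X/4 - X²/4 (w(X) = -(X + X²)/4 = -X/4 - X²/4)
(1/((I + 16) + (-46 - 1*(-18))) + 95)*(-91) - w(-113) = (1/((28 + 16) + (-46 - 1*(-18))) + 95)*(-91) - (-1)*(-113)*(1 - 113)/4 = (1/(44 + (-46 + 18)) + 95)*(-91) - (-1)*(-113)*(-112)/4 = (1/(44 - 28) + 95)*(-91) - 1*(-3164) = (1/16 + 95)*(-91) + 3164 = (1521/16)*(-91) + 3164 = -138411/16 + 3164 = -87787/16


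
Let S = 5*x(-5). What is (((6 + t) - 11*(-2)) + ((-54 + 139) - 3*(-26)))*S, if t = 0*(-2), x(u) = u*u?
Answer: 23875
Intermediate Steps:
x(u) = u²
S = 125 (S = 5*(-5)² = 5*25 = 125)
t = 0
(((6 + t) - 11*(-2)) + ((-54 + 139) - 3*(-26)))*S = (((6 + 0) - 11*(-2)) + ((-54 + 139) - 3*(-26)))*125 = ((6 + 22) + (85 + 78))*125 = (28 + 163)*125 = 191*125 = 23875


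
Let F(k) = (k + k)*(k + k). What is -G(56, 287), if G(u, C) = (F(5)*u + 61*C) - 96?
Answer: -23011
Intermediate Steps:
F(k) = 4*k**2 (F(k) = (2*k)*(2*k) = 4*k**2)
G(u, C) = -96 + 61*C + 100*u (G(u, C) = ((4*5**2)*u + 61*C) - 96 = ((4*25)*u + 61*C) - 96 = (100*u + 61*C) - 96 = (61*C + 100*u) - 96 = -96 + 61*C + 100*u)
-G(56, 287) = -(-96 + 61*287 + 100*56) = -(-96 + 17507 + 5600) = -1*23011 = -23011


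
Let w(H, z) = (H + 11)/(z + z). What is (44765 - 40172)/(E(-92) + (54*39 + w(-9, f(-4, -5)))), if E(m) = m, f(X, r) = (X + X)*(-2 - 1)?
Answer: 110232/48337 ≈ 2.2805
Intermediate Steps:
f(X, r) = -6*X (f(X, r) = (2*X)*(-3) = -6*X)
w(H, z) = (11 + H)/(2*z) (w(H, z) = (11 + H)/((2*z)) = (11 + H)*(1/(2*z)) = (11 + H)/(2*z))
(44765 - 40172)/(E(-92) + (54*39 + w(-9, f(-4, -5)))) = (44765 - 40172)/(-92 + (54*39 + (11 - 9)/(2*((-6*(-4)))))) = 4593/(-92 + (2106 + (½)*2/24)) = 4593/(-92 + (2106 + (½)*(1/24)*2)) = 4593/(-92 + (2106 + 1/24)) = 4593/(-92 + 50545/24) = 4593/(48337/24) = 4593*(24/48337) = 110232/48337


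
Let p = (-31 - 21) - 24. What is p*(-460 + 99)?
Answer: 27436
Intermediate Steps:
p = -76 (p = -52 - 24 = -76)
p*(-460 + 99) = -76*(-460 + 99) = -76*(-361) = 27436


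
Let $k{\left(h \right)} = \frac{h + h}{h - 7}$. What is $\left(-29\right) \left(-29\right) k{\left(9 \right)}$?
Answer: $7569$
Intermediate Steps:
$k{\left(h \right)} = \frac{2 h}{-7 + h}$
$\left(-29\right) \left(-29\right) k{\left(9 \right)} = \left(-29\right) \left(-29\right) 2 \cdot 9 \frac{1}{-7 + 9} = 841 \cdot 2 \cdot 9 \cdot \frac{1}{2} = 841 \cdot 9 = 7569$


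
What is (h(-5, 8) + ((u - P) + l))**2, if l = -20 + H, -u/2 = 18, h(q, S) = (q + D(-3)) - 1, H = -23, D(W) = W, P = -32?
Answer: 3136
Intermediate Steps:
h(q, S) = -4 + q (h(q, S) = (q - 3) - 1 = (-3 + q) - 1 = -4 + q)
u = -36 (u = -2*18 = -36)
l = -43 (l = -20 - 23 = -43)
(h(-5, 8) + ((u - P) + l))**2 = ((-4 - 5) + ((-36 - 1*(-32)) - 43))**2 = (-9 + ((-36 + 32) - 43))**2 = (-9 + (-4 - 43))**2 = (-9 - 47)**2 = (-56)**2 = 3136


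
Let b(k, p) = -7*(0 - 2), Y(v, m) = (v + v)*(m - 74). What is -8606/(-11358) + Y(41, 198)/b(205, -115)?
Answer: 28902157/39753 ≈ 727.04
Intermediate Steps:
Y(v, m) = 2*v*(-74 + m) (Y(v, m) = (2*v)*(-74 + m) = 2*v*(-74 + m))
b(k, p) = 14 (b(k, p) = -7*(-2) = 14)
-8606/(-11358) + Y(41, 198)/b(205, -115) = -8606/(-11358) + (2*41*(-74 + 198))/14 = -8606*(-1/11358) + (2*41*124)*(1/14) = 4303/5679 + 10168*(1/14) = 4303/5679 + 5084/7 = 28902157/39753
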